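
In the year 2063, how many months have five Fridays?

4

A month has five Fridays exactly when Friday falls within its first (length − 28) days.
Jan: 31 days, starts Mon → 5 of Mon, Tue, Wed
Feb: 28 days, starts Thu → 5 of (none)
Mar: 31 days, starts Thu → 5 of Thu, Fri, Sat ✓
Apr: 30 days, starts Sun → 5 of Sun, Mon
May: 31 days, starts Tue → 5 of Tue, Wed, Thu
Jun: 30 days, starts Fri → 5 of Fri, Sat ✓
Jul: 31 days, starts Sun → 5 of Sun, Mon, Tue
Aug: 31 days, starts Wed → 5 of Wed, Thu, Fri ✓
Sep: 30 days, starts Sat → 5 of Sat, Sun
Oct: 31 days, starts Mon → 5 of Mon, Tue, Wed
Nov: 30 days, starts Thu → 5 of Thu, Fri ✓
Dec: 31 days, starts Sat → 5 of Sat, Sun, Mon
Months with five Fridays: Mar, Jun, Aug, Nov.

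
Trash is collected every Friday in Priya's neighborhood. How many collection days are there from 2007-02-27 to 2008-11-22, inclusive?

91

2007-02-27 is a Tuesday.
The range spans 635 days (inclusive of both endpoints).
635 = 7 × 90 + 5, so there are 90 full weeks plus 5 extra days.
Each full week contributes one Friday: 90 so far.
The 5 extra days are Tuesday, Wednesday, Thursday, Friday, Saturday — 1 of them qualifies.
Total: 90 + 1 = 91.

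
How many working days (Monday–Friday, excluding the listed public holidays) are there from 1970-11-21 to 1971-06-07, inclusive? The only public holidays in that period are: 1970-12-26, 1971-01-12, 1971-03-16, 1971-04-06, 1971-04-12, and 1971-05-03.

136

1970-11-21 is a Saturday.
From 1970-11-21 to 1971-06-07 is 199 days inclusive.
199 = 7 × 28 + 3, so there are 28 full weeks plus 3 extra days.
Each full week contributes 5 weekdays (Mon–Fri): 28 × 5 = 140.
The 3 extra days are Sat, Sun, Mon — 1 of them qualifies.
Total: 140 + 1 = 141.
Holidays: 1970-12-26 (Sat); 1971-01-12 (Tue); 1971-03-16 (Tue); 1971-04-06 (Tue); 1971-04-12 (Mon); 1971-05-03 (Mon).
5 of the 6 holidays fall on weekdays; the rest are weekends and were already excluded.
Business days: 141 − 5 = 136.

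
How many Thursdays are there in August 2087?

4

August 1, 2087 is a Friday.
That's 31 days from start to end, counting both.
31 = 7 × 4 + 3, so there are 4 full weeks plus 3 extra days.
Each full week contributes one Thursday: 4 so far.
The 3 extra days are Friday, Saturday, Sunday — none qualify.
Total: 4 + 0 = 4.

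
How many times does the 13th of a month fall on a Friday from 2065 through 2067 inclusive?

Friday-the-13ths by year:
2065: Feb, Mar, Nov
2066: Aug
2067: May

5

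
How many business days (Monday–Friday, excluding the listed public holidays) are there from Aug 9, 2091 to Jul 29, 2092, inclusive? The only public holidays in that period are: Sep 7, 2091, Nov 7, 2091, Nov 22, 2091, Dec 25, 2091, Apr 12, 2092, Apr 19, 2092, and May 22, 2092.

249 business days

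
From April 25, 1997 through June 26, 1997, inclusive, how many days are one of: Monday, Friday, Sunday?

27

April 25, 1997 is a Friday.
The range spans 63 days (inclusive of both endpoints).
63 = 7 × 9, so the span is exactly 9 full weeks.
Each full week contributes 3 days from the set (Mon, Fri, Sun): 9 × 3 = 27.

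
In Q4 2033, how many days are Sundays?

13

Oct 1, 2033 is a Saturday.
From Oct 1, 2033 to Dec 31, 2033 is 92 days inclusive.
92 = 7 × 13 + 1, so there are 13 full weeks plus 1 extra day.
Each full week contributes one Sunday: 13 so far.
The 1 extra day is Sat — none qualify.
Total: 13 + 0 = 13.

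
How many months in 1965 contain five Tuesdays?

4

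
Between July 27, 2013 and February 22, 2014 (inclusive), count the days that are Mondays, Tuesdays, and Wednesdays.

90

July 27, 2013 is a Saturday.
That's 211 days from start to end, counting both.
211 = 7 × 30 + 1, so there are 30 full weeks plus 1 extra day.
Each full week contributes 3 days from the set (Mon, Tue, Wed): 30 × 3 = 90.
The 1 extra day is Sat — none qualify.
Total: 90 + 0 = 90.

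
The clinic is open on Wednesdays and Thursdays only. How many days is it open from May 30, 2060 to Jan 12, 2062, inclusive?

170

May 30, 2060 is a Sunday.
From May 30, 2060 to Jan 12, 2062 is 593 days inclusive.
593 = 7 × 84 + 5, so there are 84 full weeks plus 5 extra days.
Each full week contributes 2 days from the set (Wed, Thu): 84 × 2 = 168.
The 5 extra days are Sun, Mon, Tue, Wed, Thu — 2 of them qualify.
Total: 168 + 2 = 170.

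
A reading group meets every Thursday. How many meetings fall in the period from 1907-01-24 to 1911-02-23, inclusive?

1907-01-24 is a Thursday.
That's 1492 days from start to end, counting both.
1492 = 7 × 213 + 1, so there are 213 full weeks plus 1 extra day.
Each full week contributes one Thursday: 213 so far.
The 1 extra day is Thursday — 1 of them qualifies.
Total: 213 + 1 = 214.

214 Thursdays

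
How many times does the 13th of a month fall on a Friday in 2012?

The 13th falls on a Friday when the month's 13th has weekday Fri.
Jan 13 is Fri ✓; Feb 13 is Mon; Mar 13 is Tue; Apr 13 is Fri ✓; May 13 is Sun; Jun 13 is Wed; Jul 13 is Fri ✓; Aug 13 is Mon; Sep 13 is Thu; Oct 13 is Sat; Nov 13 is Tue; Dec 13 is Thu.
Friday the 13ths: Jan, Apr, Jul.

3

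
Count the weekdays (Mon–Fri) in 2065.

261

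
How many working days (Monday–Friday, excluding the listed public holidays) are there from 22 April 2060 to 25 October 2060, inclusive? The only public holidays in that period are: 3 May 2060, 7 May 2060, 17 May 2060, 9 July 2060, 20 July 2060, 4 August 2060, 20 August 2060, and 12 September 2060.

126 working days

22 April 2060 is a Thursday.
The range spans 187 days (inclusive of both endpoints).
187 = 7 × 26 + 5, so there are 26 full weeks plus 5 extra days.
Each full week contributes 5 weekdays (Mon–Fri): 26 × 5 = 130.
The 5 extra days are Thursday, Friday, Saturday, Sunday, Monday — 3 of them qualify.
Total: 130 + 3 = 133.
Holidays: 3 May 2060 (Mon); 7 May 2060 (Fri); 17 May 2060 (Mon); 9 July 2060 (Fri); 20 July 2060 (Tue); 4 August 2060 (Wed); 20 August 2060 (Fri); 12 September 2060 (Sun).
7 of the 8 holidays fall on weekdays; the rest are weekends and were already excluded.
Business days: 133 − 7 = 126.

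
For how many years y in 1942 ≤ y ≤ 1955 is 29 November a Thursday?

Day of week of November 29 in each year:
1942: Sun, 1943: Mon, 1944: Wed, 1945: Thu ✓, 1946: Fri, 1947: Sat, 1948: Mon, 1949: Tue, 1950: Wed, 1951: Thu ✓, 1952: Sat, 1953: Sun, 1954: Mon, 1955: Tue
Thursdays: 1945, 1951.

2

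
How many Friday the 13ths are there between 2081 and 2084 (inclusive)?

6

Friday-the-13ths by year:
2081: Jun
2082: Feb, Mar, Nov
2083: Aug
2084: Oct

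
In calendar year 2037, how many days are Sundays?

1 January 2037 is a Thursday.
That's 365 days from start to end, counting both.
365 = 7 × 52 + 1, so there are 52 full weeks plus 1 extra day.
Each full week contributes one Sunday: 52 so far.
The 1 extra day is Thu — none qualify.
Total: 52 + 0 = 52.

52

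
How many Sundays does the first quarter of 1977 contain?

1977-01-01 is a Saturday.
The range spans 90 days (inclusive of both endpoints).
90 = 7 × 12 + 6, so there are 12 full weeks plus 6 extra days.
Each full week contributes one Sunday: 12 so far.
The 6 extra days are Sat, Sun, Mon, Tue, Wed, Thu — 1 of them qualifies.
Total: 12 + 1 = 13.

13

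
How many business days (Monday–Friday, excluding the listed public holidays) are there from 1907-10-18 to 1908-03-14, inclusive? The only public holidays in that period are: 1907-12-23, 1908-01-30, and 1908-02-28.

1907-10-18 is a Friday.
That's 149 days from start to end, counting both.
149 = 7 × 21 + 2, so there are 21 full weeks plus 2 extra days.
Each full week contributes 5 weekdays (Mon–Fri): 21 × 5 = 105.
The 2 extra days are Fri, Sat — 1 of them qualifies.
Total: 105 + 1 = 106.
Holidays: 1907-12-23 (Mon); 1908-01-30 (Thu); 1908-02-28 (Fri).
All 3 holidays fall on weekdays, so subtract 3.
Business days: 106 − 3 = 103.

103 business days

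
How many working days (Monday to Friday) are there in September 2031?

1 September 2031 is a Monday.
The range spans 30 days (inclusive of both endpoints).
30 = 7 × 4 + 2, so there are 4 full weeks plus 2 extra days.
Each full week contributes 5 weekdays (Mon–Fri): 4 × 5 = 20.
The 2 extra days are Monday, Tuesday — 2 of them qualify.
Total: 20 + 2 = 22.

22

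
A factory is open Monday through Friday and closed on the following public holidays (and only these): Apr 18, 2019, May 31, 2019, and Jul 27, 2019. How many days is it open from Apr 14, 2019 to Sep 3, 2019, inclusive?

Apr 14, 2019 is a Sunday.
From Apr 14, 2019 to Sep 3, 2019 is 143 days inclusive.
143 = 7 × 20 + 3, so there are 20 full weeks plus 3 extra days.
Each full week contributes 5 weekdays (Mon–Fri): 20 × 5 = 100.
The 3 extra days are Sunday, Monday, Tuesday — 2 of them qualify.
Total: 100 + 2 = 102.
Holidays: Apr 18, 2019 (Thu); May 31, 2019 (Fri); Jul 27, 2019 (Sat).
2 of the 3 holidays fall on weekdays; the rest are weekends and were already excluded.
Business days: 102 − 2 = 100.

100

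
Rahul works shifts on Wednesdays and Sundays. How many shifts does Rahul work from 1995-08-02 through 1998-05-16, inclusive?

291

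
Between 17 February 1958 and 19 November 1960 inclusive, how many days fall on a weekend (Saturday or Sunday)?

17 February 1958 is a Monday.
That's 1007 days from start to end, counting both.
1007 = 7 × 143 + 6, so there are 143 full weeks plus 6 extra days.
Each full week contributes 2 weekend days (Sat, Sun): 143 × 2 = 286.
The 6 extra days are Monday, Tuesday, Wednesday, Thursday, Friday, Saturday — 1 of them qualifies.
Total: 286 + 1 = 287.

287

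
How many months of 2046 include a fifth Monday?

5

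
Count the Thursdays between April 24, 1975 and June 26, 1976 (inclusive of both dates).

62 Thursdays

April 24, 1975 is a Thursday.
That's 430 days from start to end, counting both.
430 = 7 × 61 + 3, so there are 61 full weeks plus 3 extra days.
Each full week contributes one Thursday: 61 so far.
The 3 extra days are Thursday, Friday, Saturday — 1 of them qualifies.
Total: 61 + 1 = 62.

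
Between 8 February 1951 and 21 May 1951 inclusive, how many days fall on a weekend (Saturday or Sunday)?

30

8 February 1951 is a Thursday.
From 8 February 1951 to 21 May 1951 is 103 days inclusive.
103 = 7 × 14 + 5, so there are 14 full weeks plus 5 extra days.
Each full week contributes 2 weekend days (Sat, Sun): 14 × 2 = 28.
The 5 extra days are Thursday, Friday, Saturday, Sunday, Monday — 2 of them qualify.
Total: 28 + 2 = 30.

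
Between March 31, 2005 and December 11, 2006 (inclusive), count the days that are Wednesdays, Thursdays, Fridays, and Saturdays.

March 31, 2005 is a Thursday.
The range spans 621 days (inclusive of both endpoints).
621 = 7 × 88 + 5, so there are 88 full weeks plus 5 extra days.
Each full week contributes 4 days from the set (Wed, Thu, Fri, Sat): 88 × 4 = 352.
The 5 extra days are Thursday, Friday, Saturday, Sunday, Monday — 3 of them qualify.
Total: 352 + 3 = 355.

355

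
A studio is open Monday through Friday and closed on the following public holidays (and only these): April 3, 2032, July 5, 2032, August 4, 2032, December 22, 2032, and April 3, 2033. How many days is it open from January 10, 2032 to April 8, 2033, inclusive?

322

January 10, 2032 is a Saturday.
The range spans 455 days (inclusive of both endpoints).
455 = 7 × 65, so the span is exactly 65 full weeks.
Each full week contributes 5 weekdays (Mon–Fri): 65 × 5 = 325.
Holidays: April 3, 2032 (Sat); July 5, 2032 (Mon); August 4, 2032 (Wed); December 22, 2032 (Wed); April 3, 2033 (Sun).
3 of the 5 holidays fall on weekdays; the rest are weekends and were already excluded.
Business days: 325 − 3 = 322.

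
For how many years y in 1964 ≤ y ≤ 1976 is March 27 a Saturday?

Day of week of March 27 in each year:
1964: Fri, 1965: Sat ✓, 1966: Sun, 1967: Mon, 1968: Wed, 1969: Thu, 1970: Fri, 1971: Sat ✓, 1972: Mon, 1973: Tue, 1974: Wed, 1975: Thu, 1976: Sat ✓
Saturdays: 1965, 1971, 1976.

3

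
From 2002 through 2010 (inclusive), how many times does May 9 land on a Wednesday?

1

Day of week of May 9 in each year:
2002: Thu, 2003: Fri, 2004: Sun, 2005: Mon, 2006: Tue, 2007: Wed ✓, 2008: Fri, 2009: Sat, 2010: Sun
Wednesdays: 2007.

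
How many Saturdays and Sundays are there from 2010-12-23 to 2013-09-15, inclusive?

286

2010-12-23 is a Thursday.
From 2010-12-23 to 2013-09-15 is 998 days inclusive.
998 = 7 × 142 + 4, so there are 142 full weeks plus 4 extra days.
Each full week contributes 2 weekend days (Sat, Sun): 142 × 2 = 284.
The 4 extra days are Thursday, Friday, Saturday, Sunday — 2 of them qualify.
Total: 284 + 2 = 286.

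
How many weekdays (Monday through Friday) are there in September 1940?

21

September 1, 1940 is a Sunday.
From September 1, 1940 to September 30, 1940 is 30 days inclusive.
30 = 7 × 4 + 2, so there are 4 full weeks plus 2 extra days.
Each full week contributes 5 weekdays (Mon–Fri): 4 × 5 = 20.
The 2 extra days are Sun, Mon — 1 of them qualifies.
Total: 20 + 1 = 21.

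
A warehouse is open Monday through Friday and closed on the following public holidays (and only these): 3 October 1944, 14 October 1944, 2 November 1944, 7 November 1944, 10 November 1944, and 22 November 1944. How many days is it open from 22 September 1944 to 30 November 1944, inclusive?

22 September 1944 is a Friday.
The range spans 70 days (inclusive of both endpoints).
70 = 7 × 10, so the span is exactly 10 full weeks.
Each full week contributes 5 weekdays (Mon–Fri): 10 × 5 = 50.
Holidays: 3 October 1944 (Tue); 14 October 1944 (Sat); 2 November 1944 (Thu); 7 November 1944 (Tue); 10 November 1944 (Fri); 22 November 1944 (Wed).
5 of the 6 holidays fall on weekdays; the rest are weekends and were already excluded.
Business days: 50 − 5 = 45.

45 working days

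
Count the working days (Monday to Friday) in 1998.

261

Jan 1, 1998 is a Thursday.
The range spans 365 days (inclusive of both endpoints).
365 = 7 × 52 + 1, so there are 52 full weeks plus 1 extra day.
Each full week contributes 5 weekdays (Mon–Fri): 52 × 5 = 260.
The 1 extra day is Thursday — 1 of them qualifies.
Total: 260 + 1 = 261.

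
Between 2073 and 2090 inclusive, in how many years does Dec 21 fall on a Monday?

2

Day of week of December 21 in each year:
2073: Thu, 2074: Fri, 2075: Sat, 2076: Mon ✓, 2077: Tue, 2078: Wed, 2079: Thu, 2080: Sat, 2081: Sun, 2082: Mon ✓, 2083: Tue, 2084: Thu, 2085: Fri, 2086: Sat, 2087: Sun, 2088: Tue, 2089: Wed, 2090: Thu
Mondays: 2076, 2082.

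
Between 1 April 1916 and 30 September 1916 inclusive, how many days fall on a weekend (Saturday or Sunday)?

1 April 1916 is a Saturday.
From 1 April 1916 to 30 September 1916 is 183 days inclusive.
183 = 7 × 26 + 1, so there are 26 full weeks plus 1 extra day.
Each full week contributes 2 weekend days (Sat, Sun): 26 × 2 = 52.
The 1 extra day is Saturday — 1 of them qualifies.
Total: 52 + 1 = 53.

53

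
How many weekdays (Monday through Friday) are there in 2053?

1 January 2053 is a Wednesday.
The range spans 365 days (inclusive of both endpoints).
365 = 7 × 52 + 1, so there are 52 full weeks plus 1 extra day.
Each full week contributes 5 weekdays (Mon–Fri): 52 × 5 = 260.
The 1 extra day is Wednesday — 1 of them qualifies.
Total: 260 + 1 = 261.

261 weekdays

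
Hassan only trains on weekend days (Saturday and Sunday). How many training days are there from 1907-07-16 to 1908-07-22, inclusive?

1907-07-16 is a Tuesday.
From 1907-07-16 to 1908-07-22 is 373 days inclusive.
373 = 7 × 53 + 2, so there are 53 full weeks plus 2 extra days.
Each full week contributes 2 weekend days (Sat, Sun): 53 × 2 = 106.
The 2 extra days are Tuesday, Wednesday — none qualify.
Total: 106 + 0 = 106.

106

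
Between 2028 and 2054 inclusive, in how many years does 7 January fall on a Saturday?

4

Day of week of January 7 in each year:
2028: Fri, 2029: Sun, 2030: Mon, 2031: Tue, 2032: Wed, 2033: Fri, 2034: Sat ✓, 2035: Sun, 2036: Mon, 2037: Wed, 2038: Thu, 2039: Fri, 2040: Sat ✓, 2041: Mon, 2042: Tue, 2043: Wed, 2044: Thu, 2045: Sat ✓, 2046: Sun, 2047: Mon, 2048: Tue, 2049: Thu, 2050: Fri, 2051: Sat ✓, 2052: Sun, 2053: Tue, 2054: Wed
Saturdays: 2034, 2040, 2045, 2051.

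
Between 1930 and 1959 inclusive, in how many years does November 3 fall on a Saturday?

4

Day of week of November 3 in each year:
1930: Mon, 1931: Tue, 1932: Thu, 1933: Fri, 1934: Sat ✓, 1935: Sun, 1936: Tue, 1937: Wed, 1938: Thu, 1939: Fri, 1940: Sun, 1941: Mon, 1942: Tue, 1943: Wed, 1944: Fri, 1945: Sat ✓, 1946: Sun, 1947: Mon, 1948: Wed, 1949: Thu, 1950: Fri, 1951: Sat ✓, 1952: Mon, 1953: Tue, 1954: Wed, 1955: Thu, 1956: Sat ✓, 1957: Sun, 1958: Mon, 1959: Tue
Saturdays: 1934, 1945, 1951, 1956.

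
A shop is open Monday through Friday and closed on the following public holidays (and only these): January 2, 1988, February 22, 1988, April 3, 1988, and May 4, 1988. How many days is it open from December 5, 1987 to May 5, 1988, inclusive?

December 5, 1987 is a Saturday.
That's 153 days from start to end, counting both.
153 = 7 × 21 + 6, so there are 21 full weeks plus 6 extra days.
Each full week contributes 5 weekdays (Mon–Fri): 21 × 5 = 105.
The 6 extra days are Saturday, Sunday, Monday, Tuesday, Wednesday, Thursday — 4 of them qualify.
Total: 105 + 4 = 109.
Holidays: January 2, 1988 (Sat); February 22, 1988 (Mon); April 3, 1988 (Sun); May 4, 1988 (Wed).
2 of the 4 holidays fall on weekdays; the rest are weekends and were already excluded.
Business days: 109 − 2 = 107.

107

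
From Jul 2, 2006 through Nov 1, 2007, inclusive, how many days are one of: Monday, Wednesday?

Jul 2, 2006 is a Sunday.
From Jul 2, 2006 to Nov 1, 2007 is 488 days inclusive.
488 = 7 × 69 + 5, so there are 69 full weeks plus 5 extra days.
Each full week contributes 2 days from the set (Mon, Wed): 69 × 2 = 138.
The 5 extra days are Sunday, Monday, Tuesday, Wednesday, Thursday — 2 of them qualify.
Total: 138 + 2 = 140.

140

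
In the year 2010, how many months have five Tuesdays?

A month has five Tuesdays exactly when Tuesday falls within its first (length − 28) days.
Jan: 31 days, starts Fri → 5 of Fri, Sat, Sun
Feb: 28 days, starts Mon → 5 of (none)
Mar: 31 days, starts Mon → 5 of Mon, Tue, Wed ✓
Apr: 30 days, starts Thu → 5 of Thu, Fri
May: 31 days, starts Sat → 5 of Sat, Sun, Mon
Jun: 30 days, starts Tue → 5 of Tue, Wed ✓
Jul: 31 days, starts Thu → 5 of Thu, Fri, Sat
Aug: 31 days, starts Sun → 5 of Sun, Mon, Tue ✓
Sep: 30 days, starts Wed → 5 of Wed, Thu
Oct: 31 days, starts Fri → 5 of Fri, Sat, Sun
Nov: 30 days, starts Mon → 5 of Mon, Tue ✓
Dec: 31 days, starts Wed → 5 of Wed, Thu, Fri
Months with five Tuesdays: Mar, Jun, Aug, Nov.

4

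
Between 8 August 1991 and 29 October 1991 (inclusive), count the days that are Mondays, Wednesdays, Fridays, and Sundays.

47

8 August 1991 is a Thursday.
That's 83 days from start to end, counting both.
83 = 7 × 11 + 6, so there are 11 full weeks plus 6 extra days.
Each full week contributes 4 days from the set (Mon, Wed, Fri, Sun): 11 × 4 = 44.
The 6 extra days are Thursday, Friday, Saturday, Sunday, Monday, Tuesday — 3 of them qualify.
Total: 44 + 3 = 47.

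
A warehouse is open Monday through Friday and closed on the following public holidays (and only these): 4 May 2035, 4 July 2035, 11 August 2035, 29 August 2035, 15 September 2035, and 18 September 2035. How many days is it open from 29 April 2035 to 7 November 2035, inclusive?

29 April 2035 is a Sunday.
That's 193 days from start to end, counting both.
193 = 7 × 27 + 4, so there are 27 full weeks plus 4 extra days.
Each full week contributes 5 weekdays (Mon–Fri): 27 × 5 = 135.
The 4 extra days are Sunday, Monday, Tuesday, Wednesday — 3 of them qualify.
Total: 135 + 3 = 138.
Holidays: 4 May 2035 (Fri); 4 July 2035 (Wed); 11 August 2035 (Sat); 29 August 2035 (Wed); 15 September 2035 (Sat); 18 September 2035 (Tue).
4 of the 6 holidays fall on weekdays; the rest are weekends and were already excluded.
Business days: 138 − 4 = 134.

134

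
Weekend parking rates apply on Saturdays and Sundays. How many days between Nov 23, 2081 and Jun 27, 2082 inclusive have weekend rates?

Nov 23, 2081 is a Sunday.
That's 217 days from start to end, counting both.
217 = 7 × 31, so the span is exactly 31 full weeks.
Each full week contributes 2 weekend days (Sat, Sun): 31 × 2 = 62.
Total: 62.

62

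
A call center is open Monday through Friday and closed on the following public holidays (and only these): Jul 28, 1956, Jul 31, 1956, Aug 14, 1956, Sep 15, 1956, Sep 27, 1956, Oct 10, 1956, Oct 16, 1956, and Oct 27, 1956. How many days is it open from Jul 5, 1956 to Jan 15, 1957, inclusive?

Jul 5, 1956 is a Thursday.
That's 195 days from start to end, counting both.
195 = 7 × 27 + 6, so there are 27 full weeks plus 6 extra days.
Each full week contributes 5 weekdays (Mon–Fri): 27 × 5 = 135.
The 6 extra days are Thursday, Friday, Saturday, Sunday, Monday, Tuesday — 4 of them qualify.
Total: 135 + 4 = 139.
Holidays: Jul 28, 1956 (Sat); Jul 31, 1956 (Tue); Aug 14, 1956 (Tue); Sep 15, 1956 (Sat); Sep 27, 1956 (Thu); Oct 10, 1956 (Wed); Oct 16, 1956 (Tue); Oct 27, 1956 (Sat).
5 of the 8 holidays fall on weekdays; the rest are weekends and were already excluded.
Business days: 139 − 5 = 134.

134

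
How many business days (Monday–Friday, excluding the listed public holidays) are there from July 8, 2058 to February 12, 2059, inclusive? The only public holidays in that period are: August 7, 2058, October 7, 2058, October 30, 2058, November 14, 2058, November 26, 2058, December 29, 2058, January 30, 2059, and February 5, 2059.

151 business days

July 8, 2058 is a Monday.
From July 8, 2058 to February 12, 2059 is 220 days inclusive.
220 = 7 × 31 + 3, so there are 31 full weeks plus 3 extra days.
Each full week contributes 5 weekdays (Mon–Fri): 31 × 5 = 155.
The 3 extra days are Monday, Tuesday, Wednesday — 3 of them qualify.
Total: 155 + 3 = 158.
Holidays: August 7, 2058 (Wed); October 7, 2058 (Mon); October 30, 2058 (Wed); November 14, 2058 (Thu); November 26, 2058 (Tue); December 29, 2058 (Sun); January 30, 2059 (Thu); February 5, 2059 (Wed).
7 of the 8 holidays fall on weekdays; the rest are weekends and were already excluded.
Business days: 158 − 7 = 151.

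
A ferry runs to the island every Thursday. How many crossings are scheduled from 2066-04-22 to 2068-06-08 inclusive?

2066-04-22 is a Thursday.
From 2066-04-22 to 2068-06-08 is 779 days inclusive.
779 = 7 × 111 + 2, so there are 111 full weeks plus 2 extra days.
Each full week contributes one Thursday: 111 so far.
The 2 extra days are Thu, Fri — 1 of them qualifies.
Total: 111 + 1 = 112.

112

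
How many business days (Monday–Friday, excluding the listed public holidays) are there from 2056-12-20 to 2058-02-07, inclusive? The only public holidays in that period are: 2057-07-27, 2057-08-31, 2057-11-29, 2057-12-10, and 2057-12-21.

292

2056-12-20 is a Wednesday.
The range spans 415 days (inclusive of both endpoints).
415 = 7 × 59 + 2, so there are 59 full weeks plus 2 extra days.
Each full week contributes 5 weekdays (Mon–Fri): 59 × 5 = 295.
The 2 extra days are Wed, Thu — 2 of them qualify.
Total: 295 + 2 = 297.
Holidays: 2057-07-27 (Fri); 2057-08-31 (Fri); 2057-11-29 (Thu); 2057-12-10 (Mon); 2057-12-21 (Fri).
All 5 holidays fall on weekdays, so subtract 5.
Business days: 297 − 5 = 292.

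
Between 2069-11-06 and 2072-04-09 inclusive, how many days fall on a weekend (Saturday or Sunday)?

2069-11-06 is a Wednesday.
The range spans 886 days (inclusive of both endpoints).
886 = 7 × 126 + 4, so there are 126 full weeks plus 4 extra days.
Each full week contributes 2 weekend days (Sat, Sun): 126 × 2 = 252.
The 4 extra days are Wed, Thu, Fri, Sat — 1 of them qualifies.
Total: 252 + 1 = 253.

253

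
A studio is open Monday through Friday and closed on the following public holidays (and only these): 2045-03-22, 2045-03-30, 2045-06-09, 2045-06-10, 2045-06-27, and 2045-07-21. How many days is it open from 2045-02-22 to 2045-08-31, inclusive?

2045-02-22 is a Wednesday.
The range spans 191 days (inclusive of both endpoints).
191 = 7 × 27 + 2, so there are 27 full weeks plus 2 extra days.
Each full week contributes 5 weekdays (Mon–Fri): 27 × 5 = 135.
The 2 extra days are Wed, Thu — 2 of them qualify.
Total: 135 + 2 = 137.
Holidays: 2045-03-22 (Wed); 2045-03-30 (Thu); 2045-06-09 (Fri); 2045-06-10 (Sat); 2045-06-27 (Tue); 2045-07-21 (Fri).
5 of the 6 holidays fall on weekdays; the rest are weekends and were already excluded.
Business days: 137 − 5 = 132.

132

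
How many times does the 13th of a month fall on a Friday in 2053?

1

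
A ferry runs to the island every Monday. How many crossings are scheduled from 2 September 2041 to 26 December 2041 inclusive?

17

2 September 2041 is a Monday.
That's 116 days from start to end, counting both.
116 = 7 × 16 + 4, so there are 16 full weeks plus 4 extra days.
Each full week contributes one Monday: 16 so far.
The 4 extra days are Mon, Tue, Wed, Thu — 1 of them qualifies.
Total: 16 + 1 = 17.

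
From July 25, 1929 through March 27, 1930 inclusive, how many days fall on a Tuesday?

July 25, 1929 is a Thursday.
The range spans 246 days (inclusive of both endpoints).
246 = 7 × 35 + 1, so there are 35 full weeks plus 1 extra day.
Each full week contributes one Tuesday: 35 so far.
The 1 extra day is Thu — none qualify.
Total: 35 + 0 = 35.

35 Tuesdays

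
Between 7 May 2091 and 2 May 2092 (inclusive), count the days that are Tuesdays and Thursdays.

104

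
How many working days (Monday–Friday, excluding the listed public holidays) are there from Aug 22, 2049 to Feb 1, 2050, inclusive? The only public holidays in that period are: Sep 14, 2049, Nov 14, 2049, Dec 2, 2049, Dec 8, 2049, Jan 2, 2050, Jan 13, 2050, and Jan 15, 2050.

113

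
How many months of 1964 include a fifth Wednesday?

A month has five Wednesdays exactly when Wednesday falls within its first (length − 28) days.
Jan: 31 days, starts Wed → 5 of Wed, Thu, Fri ✓
Feb: 29 days, starts Sat → 5 of Sat
Mar: 31 days, starts Sun → 5 of Sun, Mon, Tue
Apr: 30 days, starts Wed → 5 of Wed, Thu ✓
May: 31 days, starts Fri → 5 of Fri, Sat, Sun
Jun: 30 days, starts Mon → 5 of Mon, Tue
Jul: 31 days, starts Wed → 5 of Wed, Thu, Fri ✓
Aug: 31 days, starts Sat → 5 of Sat, Sun, Mon
Sep: 30 days, starts Tue → 5 of Tue, Wed ✓
Oct: 31 days, starts Thu → 5 of Thu, Fri, Sat
Nov: 30 days, starts Sun → 5 of Sun, Mon
Dec: 31 days, starts Tue → 5 of Tue, Wed, Thu ✓
Months with five Wednesdays: Jan, Apr, Jul, Sep, Dec.

5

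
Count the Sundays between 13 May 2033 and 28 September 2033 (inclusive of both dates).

20

13 May 2033 is a Friday.
From 13 May 2033 to 28 September 2033 is 139 days inclusive.
139 = 7 × 19 + 6, so there are 19 full weeks plus 6 extra days.
Each full week contributes one Sunday: 19 so far.
The 6 extra days are Friday, Saturday, Sunday, Monday, Tuesday, Wednesday — 1 of them qualifies.
Total: 19 + 1 = 20.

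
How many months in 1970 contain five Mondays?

4

A month has five Mondays exactly when Monday falls within its first (length − 28) days.
Jan: 31 days, starts Thu → 5 of Thu, Fri, Sat
Feb: 28 days, starts Sun → 5 of (none)
Mar: 31 days, starts Sun → 5 of Sun, Mon, Tue ✓
Apr: 30 days, starts Wed → 5 of Wed, Thu
May: 31 days, starts Fri → 5 of Fri, Sat, Sun
Jun: 30 days, starts Mon → 5 of Mon, Tue ✓
Jul: 31 days, starts Wed → 5 of Wed, Thu, Fri
Aug: 31 days, starts Sat → 5 of Sat, Sun, Mon ✓
Sep: 30 days, starts Tue → 5 of Tue, Wed
Oct: 31 days, starts Thu → 5 of Thu, Fri, Sat
Nov: 30 days, starts Sun → 5 of Sun, Mon ✓
Dec: 31 days, starts Tue → 5 of Tue, Wed, Thu
Months with five Mondays: Mar, Jun, Aug, Nov.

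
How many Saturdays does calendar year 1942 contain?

52

1 January 1942 is a Thursday.
From 1 January 1942 to 31 December 1942 is 365 days inclusive.
365 = 7 × 52 + 1, so there are 52 full weeks plus 1 extra day.
Each full week contributes one Saturday: 52 so far.
The 1 extra day is Thu — none qualify.
Total: 52 + 0 = 52.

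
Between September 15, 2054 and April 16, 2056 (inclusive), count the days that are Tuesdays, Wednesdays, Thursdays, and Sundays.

332

September 15, 2054 is a Tuesday.
From September 15, 2054 to April 16, 2056 is 580 days inclusive.
580 = 7 × 82 + 6, so there are 82 full weeks plus 6 extra days.
Each full week contributes 4 days from the set (Tue, Wed, Thu, Sun): 82 × 4 = 328.
The 6 extra days are Tue, Wed, Thu, Fri, Sat, Sun — 4 of them qualify.
Total: 328 + 4 = 332.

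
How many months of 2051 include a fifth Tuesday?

A month has five Tuesdays exactly when Tuesday falls within its first (length − 28) days.
Jan: 31 days, starts Sun → 5 of Sun, Mon, Tue ✓
Feb: 28 days, starts Wed → 5 of (none)
Mar: 31 days, starts Wed → 5 of Wed, Thu, Fri
Apr: 30 days, starts Sat → 5 of Sat, Sun
May: 31 days, starts Mon → 5 of Mon, Tue, Wed ✓
Jun: 30 days, starts Thu → 5 of Thu, Fri
Jul: 31 days, starts Sat → 5 of Sat, Sun, Mon
Aug: 31 days, starts Tue → 5 of Tue, Wed, Thu ✓
Sep: 30 days, starts Fri → 5 of Fri, Sat
Oct: 31 days, starts Sun → 5 of Sun, Mon, Tue ✓
Nov: 30 days, starts Wed → 5 of Wed, Thu
Dec: 31 days, starts Fri → 5 of Fri, Sat, Sun
Months with five Tuesdays: Jan, May, Aug, Oct.

4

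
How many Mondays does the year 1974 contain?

1974-01-01 is a Tuesday.
The range spans 365 days (inclusive of both endpoints).
365 = 7 × 52 + 1, so there are 52 full weeks plus 1 extra day.
Each full week contributes one Monday: 52 so far.
The 1 extra day is Tuesday — none qualify.
Total: 52 + 0 = 52.

52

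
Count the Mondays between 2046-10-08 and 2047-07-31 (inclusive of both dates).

2046-10-08 is a Monday.
The range spans 297 days (inclusive of both endpoints).
297 = 7 × 42 + 3, so there are 42 full weeks plus 3 extra days.
Each full week contributes one Monday: 42 so far.
The 3 extra days are Mon, Tue, Wed — 1 of them qualifies.
Total: 42 + 1 = 43.

43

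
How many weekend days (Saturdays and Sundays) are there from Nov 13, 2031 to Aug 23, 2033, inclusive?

Nov 13, 2031 is a Thursday.
That's 650 days from start to end, counting both.
650 = 7 × 92 + 6, so there are 92 full weeks plus 6 extra days.
Each full week contributes 2 weekend days (Sat, Sun): 92 × 2 = 184.
The 6 extra days are Thu, Fri, Sat, Sun, Mon, Tue — 2 of them qualify.
Total: 184 + 2 = 186.

186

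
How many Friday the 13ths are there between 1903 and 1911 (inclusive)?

16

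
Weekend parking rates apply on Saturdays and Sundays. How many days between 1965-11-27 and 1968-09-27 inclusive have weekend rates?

1965-11-27 is a Saturday.
From 1965-11-27 to 1968-09-27 is 1036 days inclusive.
1036 = 7 × 148, so the span is exactly 148 full weeks.
Each full week contributes 2 weekend days (Sat, Sun): 148 × 2 = 296.
Total: 296.

296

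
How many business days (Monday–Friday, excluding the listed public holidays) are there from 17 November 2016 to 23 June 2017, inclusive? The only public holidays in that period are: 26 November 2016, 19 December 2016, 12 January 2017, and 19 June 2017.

154

17 November 2016 is a Thursday.
That's 219 days from start to end, counting both.
219 = 7 × 31 + 2, so there are 31 full weeks plus 2 extra days.
Each full week contributes 5 weekdays (Mon–Fri): 31 × 5 = 155.
The 2 extra days are Thu, Fri — 2 of them qualify.
Total: 155 + 2 = 157.
Holidays: 26 November 2016 (Sat); 19 December 2016 (Mon); 12 January 2017 (Thu); 19 June 2017 (Mon).
3 of the 4 holidays fall on weekdays; the rest are weekends and were already excluded.
Business days: 157 − 3 = 154.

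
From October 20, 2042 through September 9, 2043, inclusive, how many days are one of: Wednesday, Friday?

October 20, 2042 is a Monday.
The range spans 325 days (inclusive of both endpoints).
325 = 7 × 46 + 3, so there are 46 full weeks plus 3 extra days.
Each full week contributes 2 days from the set (Wed, Fri): 46 × 2 = 92.
The 3 extra days are Monday, Tuesday, Wednesday — 1 of them qualifies.
Total: 92 + 1 = 93.

93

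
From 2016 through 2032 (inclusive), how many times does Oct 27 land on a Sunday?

3

Day of week of October 27 in each year:
2016: Thu, 2017: Fri, 2018: Sat, 2019: Sun ✓, 2020: Tue, 2021: Wed, 2022: Thu, 2023: Fri, 2024: Sun ✓, 2025: Mon, 2026: Tue, 2027: Wed, 2028: Fri, 2029: Sat, 2030: Sun ✓, 2031: Mon, 2032: Wed
Sundays: 2019, 2024, 2030.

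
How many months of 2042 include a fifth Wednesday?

A month has five Wednesdays exactly when Wednesday falls within its first (length − 28) days.
Jan: 31 days, starts Wed → 5 of Wed, Thu, Fri ✓
Feb: 28 days, starts Sat → 5 of (none)
Mar: 31 days, starts Sat → 5 of Sat, Sun, Mon
Apr: 30 days, starts Tue → 5 of Tue, Wed ✓
May: 31 days, starts Thu → 5 of Thu, Fri, Sat
Jun: 30 days, starts Sun → 5 of Sun, Mon
Jul: 31 days, starts Tue → 5 of Tue, Wed, Thu ✓
Aug: 31 days, starts Fri → 5 of Fri, Sat, Sun
Sep: 30 days, starts Mon → 5 of Mon, Tue
Oct: 31 days, starts Wed → 5 of Wed, Thu, Fri ✓
Nov: 30 days, starts Sat → 5 of Sat, Sun
Dec: 31 days, starts Mon → 5 of Mon, Tue, Wed ✓
Months with five Wednesdays: Jan, Apr, Jul, Oct, Dec.

5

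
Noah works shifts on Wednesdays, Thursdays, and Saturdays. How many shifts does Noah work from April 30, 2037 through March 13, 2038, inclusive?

April 30, 2037 is a Thursday.
From April 30, 2037 to March 13, 2038 is 318 days inclusive.
318 = 7 × 45 + 3, so there are 45 full weeks plus 3 extra days.
Each full week contributes 3 days from the set (Wed, Thu, Sat): 45 × 3 = 135.
The 3 extra days are Thu, Fri, Sat — 2 of them qualify.
Total: 135 + 2 = 137.

137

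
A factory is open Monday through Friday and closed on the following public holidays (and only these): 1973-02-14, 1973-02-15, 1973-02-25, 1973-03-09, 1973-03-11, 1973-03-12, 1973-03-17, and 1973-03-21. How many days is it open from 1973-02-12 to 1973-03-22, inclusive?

1973-02-12 is a Monday.
From 1973-02-12 to 1973-03-22 is 39 days inclusive.
39 = 7 × 5 + 4, so there are 5 full weeks plus 4 extra days.
Each full week contributes 5 weekdays (Mon–Fri): 5 × 5 = 25.
The 4 extra days are Mon, Tue, Wed, Thu — 4 of them qualify.
Total: 25 + 4 = 29.
Holidays: 1973-02-14 (Wed); 1973-02-15 (Thu); 1973-02-25 (Sun); 1973-03-09 (Fri); 1973-03-11 (Sun); 1973-03-12 (Mon); 1973-03-17 (Sat); 1973-03-21 (Wed).
5 of the 8 holidays fall on weekdays; the rest are weekends and were already excluded.
Business days: 29 − 5 = 24.

24 working days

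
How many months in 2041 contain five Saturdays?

A month has five Saturdays exactly when Saturday falls within its first (length − 28) days.
Jan: 31 days, starts Tue → 5 of Tue, Wed, Thu
Feb: 28 days, starts Fri → 5 of (none)
Mar: 31 days, starts Fri → 5 of Fri, Sat, Sun ✓
Apr: 30 days, starts Mon → 5 of Mon, Tue
May: 31 days, starts Wed → 5 of Wed, Thu, Fri
Jun: 30 days, starts Sat → 5 of Sat, Sun ✓
Jul: 31 days, starts Mon → 5 of Mon, Tue, Wed
Aug: 31 days, starts Thu → 5 of Thu, Fri, Sat ✓
Sep: 30 days, starts Sun → 5 of Sun, Mon
Oct: 31 days, starts Tue → 5 of Tue, Wed, Thu
Nov: 30 days, starts Fri → 5 of Fri, Sat ✓
Dec: 31 days, starts Sun → 5 of Sun, Mon, Tue
Months with five Saturdays: Mar, Jun, Aug, Nov.

4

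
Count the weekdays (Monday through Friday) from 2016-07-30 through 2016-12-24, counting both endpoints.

105

2016-07-30 is a Saturday.
That's 148 days from start to end, counting both.
148 = 7 × 21 + 1, so there are 21 full weeks plus 1 extra day.
Each full week contributes 5 weekdays (Mon–Fri): 21 × 5 = 105.
The 1 extra day is Sat — none qualify.
Total: 105 + 0 = 105.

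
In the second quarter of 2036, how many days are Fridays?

Apr 1, 2036 is a Tuesday.
The range spans 91 days (inclusive of both endpoints).
91 = 7 × 13, so the span is exactly 13 full weeks.
Each full week contributes one Friday: 13 so far.
Total: 13.

13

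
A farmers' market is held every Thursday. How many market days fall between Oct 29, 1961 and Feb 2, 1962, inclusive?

14 Thursdays

Oct 29, 1961 is a Sunday.
From Oct 29, 1961 to Feb 2, 1962 is 97 days inclusive.
97 = 7 × 13 + 6, so there are 13 full weeks plus 6 extra days.
Each full week contributes one Thursday: 13 so far.
The 6 extra days are Sunday, Monday, Tuesday, Wednesday, Thursday, Friday — 1 of them qualifies.
Total: 13 + 1 = 14.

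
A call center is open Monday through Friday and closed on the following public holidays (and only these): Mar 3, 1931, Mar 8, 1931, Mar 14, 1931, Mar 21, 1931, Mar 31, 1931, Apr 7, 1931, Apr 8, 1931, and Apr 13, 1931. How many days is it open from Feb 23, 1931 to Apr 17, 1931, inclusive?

35

Feb 23, 1931 is a Monday.
The range spans 54 days (inclusive of both endpoints).
54 = 7 × 7 + 5, so there are 7 full weeks plus 5 extra days.
Each full week contributes 5 weekdays (Mon–Fri): 7 × 5 = 35.
The 5 extra days are Mon, Tue, Wed, Thu, Fri — 5 of them qualify.
Total: 35 + 5 = 40.
Holidays: Mar 3, 1931 (Tue); Mar 8, 1931 (Sun); Mar 14, 1931 (Sat); Mar 21, 1931 (Sat); Mar 31, 1931 (Tue); Apr 7, 1931 (Tue); Apr 8, 1931 (Wed); Apr 13, 1931 (Mon).
5 of the 8 holidays fall on weekdays; the rest are weekends and were already excluded.
Business days: 40 − 5 = 35.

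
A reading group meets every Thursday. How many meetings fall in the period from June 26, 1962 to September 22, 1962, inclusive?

June 26, 1962 is a Tuesday.
From June 26, 1962 to September 22, 1962 is 89 days inclusive.
89 = 7 × 12 + 5, so there are 12 full weeks plus 5 extra days.
Each full week contributes one Thursday: 12 so far.
The 5 extra days are Tuesday, Wednesday, Thursday, Friday, Saturday — 1 of them qualifies.
Total: 12 + 1 = 13.

13 Thursdays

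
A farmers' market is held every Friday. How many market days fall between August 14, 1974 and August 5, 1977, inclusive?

156 Fridays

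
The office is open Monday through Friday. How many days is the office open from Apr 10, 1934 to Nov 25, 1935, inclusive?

425

Apr 10, 1934 is a Tuesday.
The range spans 595 days (inclusive of both endpoints).
595 = 7 × 85, so the span is exactly 85 full weeks.
Each full week contributes 5 weekdays (Mon–Fri): 85 × 5 = 425.
Total: 425.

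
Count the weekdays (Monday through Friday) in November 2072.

Nov 1, 2072 is a Tuesday.
From Nov 1, 2072 to Nov 30, 2072 is 30 days inclusive.
30 = 7 × 4 + 2, so there are 4 full weeks plus 2 extra days.
Each full week contributes 5 weekdays (Mon–Fri): 4 × 5 = 20.
The 2 extra days are Tuesday, Wednesday — 2 of them qualify.
Total: 20 + 2 = 22.

22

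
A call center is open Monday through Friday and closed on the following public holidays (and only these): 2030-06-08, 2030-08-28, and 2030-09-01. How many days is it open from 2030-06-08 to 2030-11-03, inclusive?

2030-06-08 is a Saturday.
That's 149 days from start to end, counting both.
149 = 7 × 21 + 2, so there are 21 full weeks plus 2 extra days.
Each full week contributes 5 weekdays (Mon–Fri): 21 × 5 = 105.
The 2 extra days are Saturday, Sunday — none qualify.
Total: 105 + 0 = 105.
Holidays: 2030-06-08 (Sat); 2030-08-28 (Wed); 2030-09-01 (Sun).
1 of the 3 holidays fall on weekdays; the rest are weekends and were already excluded.
Business days: 105 − 1 = 104.

104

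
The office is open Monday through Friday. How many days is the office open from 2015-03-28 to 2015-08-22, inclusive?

105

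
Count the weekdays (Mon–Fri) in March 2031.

2031-03-01 is a Saturday.
That's 31 days from start to end, counting both.
31 = 7 × 4 + 3, so there are 4 full weeks plus 3 extra days.
Each full week contributes 5 weekdays (Mon–Fri): 4 × 5 = 20.
The 3 extra days are Saturday, Sunday, Monday — 1 of them qualifies.
Total: 20 + 1 = 21.

21 weekdays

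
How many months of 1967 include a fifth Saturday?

4

A month has five Saturdays exactly when Saturday falls within its first (length − 28) days.
Jan: 31 days, starts Sun → 5 of Sun, Mon, Tue
Feb: 28 days, starts Wed → 5 of (none)
Mar: 31 days, starts Wed → 5 of Wed, Thu, Fri
Apr: 30 days, starts Sat → 5 of Sat, Sun ✓
May: 31 days, starts Mon → 5 of Mon, Tue, Wed
Jun: 30 days, starts Thu → 5 of Thu, Fri
Jul: 31 days, starts Sat → 5 of Sat, Sun, Mon ✓
Aug: 31 days, starts Tue → 5 of Tue, Wed, Thu
Sep: 30 days, starts Fri → 5 of Fri, Sat ✓
Oct: 31 days, starts Sun → 5 of Sun, Mon, Tue
Nov: 30 days, starts Wed → 5 of Wed, Thu
Dec: 31 days, starts Fri → 5 of Fri, Sat, Sun ✓
Months with five Saturdays: Apr, Jul, Sep, Dec.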